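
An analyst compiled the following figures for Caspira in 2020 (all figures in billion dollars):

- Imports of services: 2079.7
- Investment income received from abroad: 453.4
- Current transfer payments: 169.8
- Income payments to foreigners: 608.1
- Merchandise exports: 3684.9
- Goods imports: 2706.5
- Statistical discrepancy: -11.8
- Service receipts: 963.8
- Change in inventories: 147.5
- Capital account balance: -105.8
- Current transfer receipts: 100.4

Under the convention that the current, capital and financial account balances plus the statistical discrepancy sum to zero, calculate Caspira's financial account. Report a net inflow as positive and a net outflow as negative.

Goods balance = 3684.9 - 2706.5 = 978.4
Services balance = 963.8 - 2079.7 = -1115.9
Trade balance (goods + services) = 978.4 + (-1115.9) = -137.5
Net primary income = 453.4 - 608.1 = -154.7
Net secondary income = 100.4 - 169.8 = -69.4
Current account = -137.5 + (-154.7) + (-69.4) = -361.6
Financial account = -(-361.6 + (-105.8) + (-11.8)) = 479.2

479.2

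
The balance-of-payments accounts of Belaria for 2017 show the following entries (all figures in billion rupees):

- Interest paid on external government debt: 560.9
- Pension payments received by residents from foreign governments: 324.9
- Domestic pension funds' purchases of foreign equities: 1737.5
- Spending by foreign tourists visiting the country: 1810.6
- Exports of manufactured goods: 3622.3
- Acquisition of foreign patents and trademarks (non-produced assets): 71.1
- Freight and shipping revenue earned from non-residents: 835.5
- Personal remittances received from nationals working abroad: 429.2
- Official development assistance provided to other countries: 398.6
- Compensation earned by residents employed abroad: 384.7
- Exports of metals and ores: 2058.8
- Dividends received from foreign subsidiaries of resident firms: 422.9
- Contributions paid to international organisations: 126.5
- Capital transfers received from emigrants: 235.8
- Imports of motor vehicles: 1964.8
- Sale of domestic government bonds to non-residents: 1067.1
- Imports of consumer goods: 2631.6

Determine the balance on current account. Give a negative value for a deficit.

Goods: -1964.8 - 2631.6 + 3622.3 + 2058.8 = 1084.7
Services: 1810.6 + 835.5 = 2646.1
Primary income: -560.9 + 422.9 + 384.7 = 246.7
Secondary income: -126.5 + 429.2 + 324.9 - 398.6 = 229.0
Current account = 1084.7 + 2646.1 + 246.7 + 229.0 = 4206.5
(Excluded from the current account — financial account: domestic pension funds' purchases of foreign equities 1737.5, sale of domestic government bonds to non-residents 1067.1; capital account: acquisition of foreign patents and trademarks (non-produced assets) 71.1, capital transfers received from emigrants 235.8.)

4206.5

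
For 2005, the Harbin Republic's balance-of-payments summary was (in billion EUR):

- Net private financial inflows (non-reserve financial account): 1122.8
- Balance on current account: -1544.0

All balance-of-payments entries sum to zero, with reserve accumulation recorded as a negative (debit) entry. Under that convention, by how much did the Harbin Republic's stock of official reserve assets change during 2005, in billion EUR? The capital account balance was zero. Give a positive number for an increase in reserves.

-421.2

Official reserve transactions balance = -((-1544.0) + 1122.8) = 421.2
An accumulation of reserves is recorded as a debit (negative entry), so the change in the stock of reserves is the negative of that balance.
Change in official reserves = -(421.2) = -421.2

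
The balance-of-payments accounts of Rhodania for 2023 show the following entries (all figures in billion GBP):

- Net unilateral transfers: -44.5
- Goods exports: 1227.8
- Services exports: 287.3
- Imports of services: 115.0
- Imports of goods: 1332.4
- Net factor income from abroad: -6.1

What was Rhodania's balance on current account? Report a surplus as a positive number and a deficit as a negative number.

Goods balance = 1227.8 - 1332.4 = -104.6
Services balance = 287.3 - 115.0 = 172.3
Trade balance (goods + services) = -104.6 + 172.3 = 67.7
Net primary income = -6.1
Net secondary income = -44.5
Current account = 67.7 + (-6.1) + (-44.5) = 17.1

17.1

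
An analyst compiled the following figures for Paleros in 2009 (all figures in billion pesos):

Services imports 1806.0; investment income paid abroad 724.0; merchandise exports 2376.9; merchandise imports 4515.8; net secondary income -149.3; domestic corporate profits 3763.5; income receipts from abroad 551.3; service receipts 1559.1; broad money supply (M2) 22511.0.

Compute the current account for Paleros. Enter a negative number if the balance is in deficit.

-2707.8

Goods balance = 2376.9 - 4515.8 = -2138.9
Services balance = 1559.1 - 1806.0 = -246.9
Trade balance (goods + services) = -2138.9 + (-246.9) = -2385.8
Net primary income = 551.3 - 724.0 = -172.7
Net secondary income = -149.3
Current account = -2385.8 + (-172.7) + (-149.3) = -2707.8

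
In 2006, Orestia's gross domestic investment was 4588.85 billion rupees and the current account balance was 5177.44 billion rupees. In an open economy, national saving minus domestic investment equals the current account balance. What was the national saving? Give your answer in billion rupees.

9766.29

S - I = CA (net lending to the rest of the world).
S = I + CA = 4588.85 + 5177.44 = 9766.29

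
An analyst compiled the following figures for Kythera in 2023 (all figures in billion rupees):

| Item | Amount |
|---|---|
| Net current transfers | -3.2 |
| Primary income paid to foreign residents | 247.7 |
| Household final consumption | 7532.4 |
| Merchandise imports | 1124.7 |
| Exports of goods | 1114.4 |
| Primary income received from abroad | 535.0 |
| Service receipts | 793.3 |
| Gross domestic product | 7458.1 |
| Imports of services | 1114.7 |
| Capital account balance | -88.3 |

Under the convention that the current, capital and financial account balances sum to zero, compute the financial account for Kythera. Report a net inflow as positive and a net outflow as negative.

Goods balance = 1114.4 - 1124.7 = -10.3
Services balance = 793.3 - 1114.7 = -321.4
Trade balance (goods + services) = -10.3 + (-321.4) = -331.7
Net primary income = 535.0 - 247.7 = 287.3
Net secondary income = -3.2
Current account = -331.7 + 287.3 + (-3.2) = -47.6
Financial account = -(-47.6 + (-88.3)) = 135.9

135.9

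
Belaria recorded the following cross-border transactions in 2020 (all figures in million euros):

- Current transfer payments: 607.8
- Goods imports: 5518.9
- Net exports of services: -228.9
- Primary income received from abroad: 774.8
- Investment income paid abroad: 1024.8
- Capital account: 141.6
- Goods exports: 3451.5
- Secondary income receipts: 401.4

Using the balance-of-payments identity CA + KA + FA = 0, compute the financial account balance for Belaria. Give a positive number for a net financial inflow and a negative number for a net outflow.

Goods balance = 3451.5 - 5518.9 = -2067.4
Services balance = -228.9
Trade balance (goods + services) = -2067.4 + (-228.9) = -2296.3
Net primary income = 774.8 - 1024.8 = -250.0
Net secondary income = 401.4 - 607.8 = -206.4
Current account = -2296.3 + (-250.0) + (-206.4) = -2752.7
Financial account = -(-2752.7 + 141.6) = 2611.1

2611.1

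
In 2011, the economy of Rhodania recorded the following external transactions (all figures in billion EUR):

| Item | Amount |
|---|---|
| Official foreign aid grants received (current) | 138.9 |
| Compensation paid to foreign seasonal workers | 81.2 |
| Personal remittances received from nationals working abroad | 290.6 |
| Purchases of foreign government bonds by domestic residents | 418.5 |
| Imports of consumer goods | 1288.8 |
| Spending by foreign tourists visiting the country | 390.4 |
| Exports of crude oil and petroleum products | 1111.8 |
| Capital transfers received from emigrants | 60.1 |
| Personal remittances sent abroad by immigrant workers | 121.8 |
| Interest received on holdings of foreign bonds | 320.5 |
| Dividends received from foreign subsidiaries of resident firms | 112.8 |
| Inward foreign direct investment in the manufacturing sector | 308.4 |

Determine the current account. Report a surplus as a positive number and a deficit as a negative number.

873.2

Goods: 1111.8 - 1288.8 = -177.0
Services: 390.4
Primary income: -81.2 + 320.5 + 112.8 = 352.1
Secondary income: -121.8 + 138.9 + 290.6 = 307.7
Current account = (-177.0) + 390.4 + 352.1 + 307.7 = 873.2
(Excluded from the current account — financial account: purchases of foreign government bonds by domestic residents 418.5, inward foreign direct investment in the manufacturing sector 308.4; capital account: capital transfers received from emigrants 60.1.)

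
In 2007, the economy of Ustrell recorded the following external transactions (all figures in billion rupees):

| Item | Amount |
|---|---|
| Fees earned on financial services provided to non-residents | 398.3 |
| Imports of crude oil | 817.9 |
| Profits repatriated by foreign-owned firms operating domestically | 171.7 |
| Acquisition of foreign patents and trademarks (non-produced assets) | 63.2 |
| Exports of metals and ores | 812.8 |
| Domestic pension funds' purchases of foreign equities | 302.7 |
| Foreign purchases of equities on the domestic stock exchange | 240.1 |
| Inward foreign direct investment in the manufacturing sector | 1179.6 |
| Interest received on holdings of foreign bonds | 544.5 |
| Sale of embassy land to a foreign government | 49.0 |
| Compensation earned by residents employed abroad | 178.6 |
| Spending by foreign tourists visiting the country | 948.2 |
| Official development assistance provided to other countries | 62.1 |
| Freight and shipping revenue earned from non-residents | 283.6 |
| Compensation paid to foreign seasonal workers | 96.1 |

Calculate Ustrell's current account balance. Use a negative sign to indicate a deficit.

Goods: 812.8 - 817.9 = -5.1
Services: 283.6 + 948.2 + 398.3 = 1630.1
Primary income: -171.7 - 96.1 + 544.5 + 178.6 = 455.3
Secondary income: -62.1
Current account = (-5.1) + 1630.1 + 455.3 + (-62.1) = 2018.2
(Excluded from the current account — capital account: acquisition of foreign patents and trademarks (non-produced assets) 63.2, sale of embassy land to a foreign government 49.0; financial account: domestic pension funds' purchases of foreign equities 302.7, foreign purchases of equities on the domestic stock exchange 240.1, inward foreign direct investment in the manufacturing sector 1179.6.)

2018.2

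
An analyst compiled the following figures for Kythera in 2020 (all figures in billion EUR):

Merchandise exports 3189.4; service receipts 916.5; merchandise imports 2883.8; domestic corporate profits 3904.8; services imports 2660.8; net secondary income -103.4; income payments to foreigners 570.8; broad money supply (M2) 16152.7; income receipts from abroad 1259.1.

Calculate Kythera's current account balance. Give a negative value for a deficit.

Goods balance = 3189.4 - 2883.8 = 305.6
Services balance = 916.5 - 2660.8 = -1744.3
Trade balance (goods + services) = 305.6 + (-1744.3) = -1438.7
Net primary income = 1259.1 - 570.8 = 688.3
Net secondary income = -103.4
Current account = -1438.7 + 688.3 + (-103.4) = -853.8

-853.8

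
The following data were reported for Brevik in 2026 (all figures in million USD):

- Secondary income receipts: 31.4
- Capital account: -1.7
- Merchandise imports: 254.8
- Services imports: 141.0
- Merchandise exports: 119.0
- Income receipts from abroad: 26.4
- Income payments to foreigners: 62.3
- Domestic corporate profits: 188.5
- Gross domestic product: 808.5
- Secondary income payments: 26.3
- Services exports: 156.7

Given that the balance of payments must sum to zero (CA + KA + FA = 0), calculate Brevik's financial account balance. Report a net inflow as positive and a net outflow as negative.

Goods balance = 119.0 - 254.8 = -135.8
Services balance = 156.7 - 141.0 = 15.7
Trade balance (goods + services) = -135.8 + 15.7 = -120.1
Net primary income = 26.4 - 62.3 = -35.9
Net secondary income = 31.4 - 26.3 = 5.1
Current account = -120.1 + (-35.9) + 5.1 = -150.9
Financial account = -(-150.9 + (-1.7)) = 152.6

152.6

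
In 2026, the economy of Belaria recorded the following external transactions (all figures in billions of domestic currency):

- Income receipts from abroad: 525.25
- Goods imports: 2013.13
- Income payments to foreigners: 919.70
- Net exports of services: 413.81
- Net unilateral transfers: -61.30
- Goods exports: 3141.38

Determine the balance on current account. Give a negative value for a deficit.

Goods balance = 3141.38 - 2013.13 = 1128.25
Services balance = 413.81
Trade balance (goods + services) = 1128.25 + 413.81 = 1542.06
Net primary income = 525.25 - 919.70 = -394.45
Net secondary income = -61.30
Current account = 1542.06 + (-394.45) + (-61.30) = 1086.31

1086.31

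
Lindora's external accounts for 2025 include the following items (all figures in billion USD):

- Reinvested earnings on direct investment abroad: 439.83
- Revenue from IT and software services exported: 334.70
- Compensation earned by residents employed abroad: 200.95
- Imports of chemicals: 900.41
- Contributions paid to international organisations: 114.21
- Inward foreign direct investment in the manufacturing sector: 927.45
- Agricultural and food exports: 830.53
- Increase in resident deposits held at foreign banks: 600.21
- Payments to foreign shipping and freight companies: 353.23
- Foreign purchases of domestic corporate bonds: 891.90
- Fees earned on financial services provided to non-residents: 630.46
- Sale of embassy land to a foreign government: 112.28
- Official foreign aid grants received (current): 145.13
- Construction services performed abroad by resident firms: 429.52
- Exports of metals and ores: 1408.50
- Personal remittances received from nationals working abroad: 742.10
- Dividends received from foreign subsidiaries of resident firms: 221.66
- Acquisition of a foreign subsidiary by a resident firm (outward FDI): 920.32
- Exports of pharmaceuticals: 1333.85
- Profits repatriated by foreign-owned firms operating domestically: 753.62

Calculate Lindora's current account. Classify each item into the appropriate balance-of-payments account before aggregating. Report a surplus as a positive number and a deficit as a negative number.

Goods: -900.41 + 1408.50 + 1333.85 + 830.53 = 2672.47
Services: 429.52 + 334.70 - 353.23 + 630.46 = 1041.45
Primary income: 200.95 + 221.66 - 753.62 + 439.83 = 108.82
Secondary income: -114.21 + 145.13 + 742.10 = 773.02
Current account = 2672.47 + 1041.45 + 108.82 + 773.02 = 4595.76
(Excluded from the current account — financial account: inward foreign direct investment in the manufacturing sector 927.45, increase in resident deposits held at foreign banks 600.21, foreign purchases of domestic corporate bonds 891.90, acquisition of a foreign subsidiary by a resident firm (outward FDI) 920.32; capital account: sale of embassy land to a foreign government 112.28.)

4595.76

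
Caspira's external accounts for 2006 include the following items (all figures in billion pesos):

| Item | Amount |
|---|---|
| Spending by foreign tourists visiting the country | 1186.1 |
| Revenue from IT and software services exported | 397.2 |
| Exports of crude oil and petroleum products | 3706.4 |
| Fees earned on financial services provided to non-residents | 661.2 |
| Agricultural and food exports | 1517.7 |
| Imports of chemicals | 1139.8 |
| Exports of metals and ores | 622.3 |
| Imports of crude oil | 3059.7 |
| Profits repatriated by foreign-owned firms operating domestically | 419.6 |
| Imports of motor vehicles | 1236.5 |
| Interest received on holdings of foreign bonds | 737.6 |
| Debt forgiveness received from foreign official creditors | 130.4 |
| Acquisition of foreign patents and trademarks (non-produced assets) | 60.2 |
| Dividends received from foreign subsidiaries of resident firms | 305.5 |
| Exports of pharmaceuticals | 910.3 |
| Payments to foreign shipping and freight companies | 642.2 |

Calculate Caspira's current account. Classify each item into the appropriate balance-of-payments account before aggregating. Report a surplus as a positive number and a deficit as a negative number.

Goods: 910.3 + 3706.4 - 1139.8 - 3059.7 - 1236.5 + 622.3 + 1517.7 = 1320.7
Services: -642.2 + 1186.1 + 397.2 + 661.2 = 1602.3
Primary income: -419.6 + 737.6 + 305.5 = 623.5
Current account = 1320.7 + 1602.3 + 623.5 = 3546.5
(Excluded from the current account — capital account: debt forgiveness received from foreign official creditors 130.4, acquisition of foreign patents and trademarks (non-produced assets) 60.2.)

3546.5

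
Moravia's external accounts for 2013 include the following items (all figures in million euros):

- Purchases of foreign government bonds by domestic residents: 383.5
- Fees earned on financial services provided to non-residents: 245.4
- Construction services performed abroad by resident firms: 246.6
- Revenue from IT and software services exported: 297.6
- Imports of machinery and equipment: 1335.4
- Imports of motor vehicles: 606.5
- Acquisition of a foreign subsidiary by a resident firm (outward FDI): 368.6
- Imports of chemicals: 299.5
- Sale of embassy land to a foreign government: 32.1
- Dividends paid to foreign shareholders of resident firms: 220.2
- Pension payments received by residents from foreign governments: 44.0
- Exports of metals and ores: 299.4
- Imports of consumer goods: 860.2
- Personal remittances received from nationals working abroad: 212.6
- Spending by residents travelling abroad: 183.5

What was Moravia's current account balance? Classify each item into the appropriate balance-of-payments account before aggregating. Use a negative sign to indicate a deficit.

-2159.7

Goods: -1335.4 - 299.5 - 606.5 - 860.2 + 299.4 = -2802.2
Services: 246.6 - 183.5 + 297.6 + 245.4 = 606.1
Primary income: -220.2
Secondary income: 44.0 + 212.6 = 256.6
Current account = (-2802.2) + 606.1 + (-220.2) + 256.6 = -2159.7
(Excluded from the current account — financial account: purchases of foreign government bonds by domestic residents 383.5, acquisition of a foreign subsidiary by a resident firm (outward FDI) 368.6; capital account: sale of embassy land to a foreign government 32.1.)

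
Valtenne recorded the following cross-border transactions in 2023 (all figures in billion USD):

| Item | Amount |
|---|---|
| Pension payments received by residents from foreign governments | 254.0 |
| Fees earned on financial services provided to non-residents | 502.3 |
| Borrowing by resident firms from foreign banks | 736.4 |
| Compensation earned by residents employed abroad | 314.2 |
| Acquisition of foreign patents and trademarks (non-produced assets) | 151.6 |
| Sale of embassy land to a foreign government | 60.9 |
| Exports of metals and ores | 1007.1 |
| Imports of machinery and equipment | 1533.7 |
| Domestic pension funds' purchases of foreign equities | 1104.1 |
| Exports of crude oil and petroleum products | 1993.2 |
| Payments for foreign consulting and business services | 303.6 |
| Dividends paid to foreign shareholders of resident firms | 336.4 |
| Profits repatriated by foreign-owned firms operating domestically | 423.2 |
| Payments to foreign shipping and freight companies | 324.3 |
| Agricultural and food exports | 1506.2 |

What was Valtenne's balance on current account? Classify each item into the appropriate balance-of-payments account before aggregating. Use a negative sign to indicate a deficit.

2655.8

Goods: 1993.2 + 1506.2 + 1007.1 - 1533.7 = 2972.8
Services: -303.6 + 502.3 - 324.3 = -125.6
Primary income: 314.2 - 336.4 - 423.2 = -445.4
Secondary income: 254.0
Current account = 2972.8 + (-125.6) + (-445.4) + 254.0 = 2655.8
(Excluded from the current account — financial account: borrowing by resident firms from foreign banks 736.4, domestic pension funds' purchases of foreign equities 1104.1; capital account: acquisition of foreign patents and trademarks (non-produced assets) 151.6, sale of embassy land to a foreign government 60.9.)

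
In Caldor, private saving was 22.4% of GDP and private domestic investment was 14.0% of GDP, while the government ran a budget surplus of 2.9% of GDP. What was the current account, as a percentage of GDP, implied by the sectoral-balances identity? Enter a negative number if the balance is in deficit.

11.3

By the sectoral-balances identity, CA = (S_private - I) + (T - G).
Private balance = 22.4 - 14.0 = 8.4
Government balance (T - G) = 2.9
CA = 8.4 + 2.9 = 11.3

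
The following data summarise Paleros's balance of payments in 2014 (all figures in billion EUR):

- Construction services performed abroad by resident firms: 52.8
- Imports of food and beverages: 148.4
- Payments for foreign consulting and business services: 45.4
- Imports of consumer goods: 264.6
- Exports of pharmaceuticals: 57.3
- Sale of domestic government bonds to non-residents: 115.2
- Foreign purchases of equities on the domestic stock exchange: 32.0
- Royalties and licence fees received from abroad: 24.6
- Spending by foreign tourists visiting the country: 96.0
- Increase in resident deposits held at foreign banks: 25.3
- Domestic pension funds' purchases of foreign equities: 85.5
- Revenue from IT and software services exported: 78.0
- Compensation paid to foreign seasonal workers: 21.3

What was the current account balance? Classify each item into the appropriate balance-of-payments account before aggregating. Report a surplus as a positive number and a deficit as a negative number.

-171.0

Goods: 57.3 - 148.4 - 264.6 = -355.7
Services: 24.6 + 78.0 + 52.8 + 96.0 - 45.4 = 206.0
Primary income: -21.3
Current account = (-355.7) + 206.0 + (-21.3) = -171.0
(Excluded from the current account — financial account: sale of domestic government bonds to non-residents 115.2, foreign purchases of equities on the domestic stock exchange 32.0, increase in resident deposits held at foreign banks 25.3, domestic pension funds' purchases of foreign equities 85.5.)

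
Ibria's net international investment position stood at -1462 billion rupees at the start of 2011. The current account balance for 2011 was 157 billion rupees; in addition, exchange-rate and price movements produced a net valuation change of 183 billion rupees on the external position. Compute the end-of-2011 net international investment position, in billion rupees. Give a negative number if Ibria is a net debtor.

Change in NIIP = current account + net valuation change = 157 + 183 = 340
End-of-year NIIP = -1462 + 340 = -1122

-1122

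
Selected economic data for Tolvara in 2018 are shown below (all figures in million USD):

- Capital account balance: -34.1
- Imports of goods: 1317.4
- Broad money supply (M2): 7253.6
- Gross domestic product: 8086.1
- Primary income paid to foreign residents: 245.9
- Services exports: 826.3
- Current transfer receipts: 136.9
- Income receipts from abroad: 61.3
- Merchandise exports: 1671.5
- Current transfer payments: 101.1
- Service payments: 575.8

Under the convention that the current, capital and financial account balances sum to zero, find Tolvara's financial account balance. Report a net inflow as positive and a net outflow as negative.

-421.7

Goods balance = 1671.5 - 1317.4 = 354.1
Services balance = 826.3 - 575.8 = 250.5
Trade balance (goods + services) = 354.1 + 250.5 = 604.6
Net primary income = 61.3 - 245.9 = -184.6
Net secondary income = 136.9 - 101.1 = 35.8
Current account = 604.6 + (-184.6) + 35.8 = 455.8
Financial account = -(455.8 + (-34.1)) = -421.7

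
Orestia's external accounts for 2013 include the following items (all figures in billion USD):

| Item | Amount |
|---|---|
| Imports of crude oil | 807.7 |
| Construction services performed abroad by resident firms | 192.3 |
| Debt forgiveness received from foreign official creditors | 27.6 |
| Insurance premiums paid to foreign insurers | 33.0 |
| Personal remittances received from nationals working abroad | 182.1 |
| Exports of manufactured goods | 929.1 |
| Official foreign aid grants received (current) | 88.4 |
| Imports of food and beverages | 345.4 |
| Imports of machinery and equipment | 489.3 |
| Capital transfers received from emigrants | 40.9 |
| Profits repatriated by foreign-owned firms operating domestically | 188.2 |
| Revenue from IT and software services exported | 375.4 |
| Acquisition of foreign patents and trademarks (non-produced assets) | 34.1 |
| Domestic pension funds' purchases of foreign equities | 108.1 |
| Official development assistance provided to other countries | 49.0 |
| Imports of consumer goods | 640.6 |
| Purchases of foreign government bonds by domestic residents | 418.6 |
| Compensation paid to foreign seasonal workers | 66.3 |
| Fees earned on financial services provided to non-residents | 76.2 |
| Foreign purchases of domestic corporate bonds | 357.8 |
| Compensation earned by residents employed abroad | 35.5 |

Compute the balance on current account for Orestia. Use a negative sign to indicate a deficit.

Goods: -640.6 - 489.3 + 929.1 - 807.7 - 345.4 = -1353.9
Services: -33.0 + 76.2 + 375.4 + 192.3 = 610.9
Primary income: -66.3 - 188.2 + 35.5 = -219.0
Secondary income: -49.0 + 182.1 + 88.4 = 221.5
Current account = (-1353.9) + 610.9 + (-219.0) + 221.5 = -740.5
(Excluded from the current account — capital account: debt forgiveness received from foreign official creditors 27.6, capital transfers received from emigrants 40.9, acquisition of foreign patents and trademarks (non-produced assets) 34.1; financial account: domestic pension funds' purchases of foreign equities 108.1, purchases of foreign government bonds by domestic residents 418.6, foreign purchases of domestic corporate bonds 357.8.)

-740.5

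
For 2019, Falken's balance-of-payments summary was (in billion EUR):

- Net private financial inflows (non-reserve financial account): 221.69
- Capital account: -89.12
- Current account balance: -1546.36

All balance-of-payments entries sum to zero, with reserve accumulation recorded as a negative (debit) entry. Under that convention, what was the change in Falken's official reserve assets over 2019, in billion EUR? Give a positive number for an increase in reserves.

Official reserve transactions balance = -((-1546.36) + (-89.12) + 221.69) = 1413.79
An accumulation of reserves is recorded as a debit (negative entry), so the change in the stock of reserves is the negative of that balance.
Change in official reserves = -(1413.79) = -1413.79

-1413.79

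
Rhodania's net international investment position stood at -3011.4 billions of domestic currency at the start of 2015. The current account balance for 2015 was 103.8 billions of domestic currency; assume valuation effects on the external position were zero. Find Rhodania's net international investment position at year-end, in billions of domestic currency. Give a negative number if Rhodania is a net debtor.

-2907.6

With no valuation effects, change in NIIP = current account = 103.8
End-of-year NIIP = -3011.4 + 103.8 = -2907.6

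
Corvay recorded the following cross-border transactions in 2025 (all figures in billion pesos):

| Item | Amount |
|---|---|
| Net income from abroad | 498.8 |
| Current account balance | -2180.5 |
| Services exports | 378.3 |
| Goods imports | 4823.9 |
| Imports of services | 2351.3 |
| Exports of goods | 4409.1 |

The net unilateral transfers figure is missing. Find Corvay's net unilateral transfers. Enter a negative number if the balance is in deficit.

Current account = goods balance + services balance + net primary income + net secondary income
Sum of the known components = -1889.0
Net unilateral transfers = CA - (known components) = -2180.5 - (-1889.0) = -291.5

-291.5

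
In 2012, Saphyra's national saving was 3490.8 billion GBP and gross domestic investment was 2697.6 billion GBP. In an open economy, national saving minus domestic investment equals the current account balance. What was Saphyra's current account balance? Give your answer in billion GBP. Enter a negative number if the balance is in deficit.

793.2

CA = S - I = 3490.8 - 2697.6 = 793.2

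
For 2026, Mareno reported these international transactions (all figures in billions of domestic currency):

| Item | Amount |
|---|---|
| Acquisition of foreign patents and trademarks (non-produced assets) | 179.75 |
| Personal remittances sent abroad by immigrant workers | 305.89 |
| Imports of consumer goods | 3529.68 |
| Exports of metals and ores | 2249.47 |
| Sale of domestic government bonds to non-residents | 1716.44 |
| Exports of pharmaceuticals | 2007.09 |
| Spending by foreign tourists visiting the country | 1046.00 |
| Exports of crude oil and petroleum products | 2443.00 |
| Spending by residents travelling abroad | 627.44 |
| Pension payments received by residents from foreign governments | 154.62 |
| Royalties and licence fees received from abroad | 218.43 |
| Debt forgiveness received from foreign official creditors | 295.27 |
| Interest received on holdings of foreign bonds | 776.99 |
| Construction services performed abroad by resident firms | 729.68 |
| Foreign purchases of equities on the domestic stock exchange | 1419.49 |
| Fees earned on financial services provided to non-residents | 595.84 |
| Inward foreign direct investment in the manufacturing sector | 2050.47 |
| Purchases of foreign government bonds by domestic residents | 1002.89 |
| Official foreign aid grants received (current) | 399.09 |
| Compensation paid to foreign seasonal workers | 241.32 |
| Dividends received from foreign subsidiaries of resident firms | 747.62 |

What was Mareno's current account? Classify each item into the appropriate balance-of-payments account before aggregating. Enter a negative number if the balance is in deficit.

6663.50

Goods: 2443.00 + 2007.09 - 3529.68 + 2249.47 = 3169.88
Services: 729.68 + 1046.00 - 627.44 + 595.84 + 218.43 = 1962.51
Primary income: 747.62 + 776.99 - 241.32 = 1283.29
Secondary income: 399.09 - 305.89 + 154.62 = 247.82
Current account = 3169.88 + 1962.51 + 1283.29 + 247.82 = 6663.50
(Excluded from the current account — capital account: acquisition of foreign patents and trademarks (non-produced assets) 179.75, debt forgiveness received from foreign official creditors 295.27; financial account: sale of domestic government bonds to non-residents 1716.44, foreign purchases of equities on the domestic stock exchange 1419.49, inward foreign direct investment in the manufacturing sector 2050.47, purchases of foreign government bonds by domestic residents 1002.89.)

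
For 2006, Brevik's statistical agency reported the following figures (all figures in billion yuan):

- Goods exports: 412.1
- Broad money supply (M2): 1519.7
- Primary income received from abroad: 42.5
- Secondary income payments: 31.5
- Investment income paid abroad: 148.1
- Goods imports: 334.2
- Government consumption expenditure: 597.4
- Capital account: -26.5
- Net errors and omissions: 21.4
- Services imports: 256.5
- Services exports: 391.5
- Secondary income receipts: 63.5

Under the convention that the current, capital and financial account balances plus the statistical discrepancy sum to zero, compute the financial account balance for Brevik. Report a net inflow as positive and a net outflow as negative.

Goods balance = 412.1 - 334.2 = 77.9
Services balance = 391.5 - 256.5 = 135.0
Trade balance (goods + services) = 77.9 + 135.0 = 212.9
Net primary income = 42.5 - 148.1 = -105.6
Net secondary income = 63.5 - 31.5 = 32.0
Current account = 212.9 + (-105.6) + 32.0 = 139.3
Financial account = -(139.3 + (-26.5) + 21.4) = -134.2

-134.2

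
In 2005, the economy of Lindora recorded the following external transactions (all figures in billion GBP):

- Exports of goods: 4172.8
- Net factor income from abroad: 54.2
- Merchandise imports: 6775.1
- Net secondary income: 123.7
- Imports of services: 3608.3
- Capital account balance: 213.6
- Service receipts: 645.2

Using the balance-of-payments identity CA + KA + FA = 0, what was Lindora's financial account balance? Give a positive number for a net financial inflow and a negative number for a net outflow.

5173.9

Goods balance = 4172.8 - 6775.1 = -2602.3
Services balance = 645.2 - 3608.3 = -2963.1
Trade balance (goods + services) = -2602.3 + (-2963.1) = -5565.4
Net primary income = 54.2
Net secondary income = 123.7
Current account = -5565.4 + 54.2 + 123.7 = -5387.5
Financial account = -(-5387.5 + 213.6) = 5173.9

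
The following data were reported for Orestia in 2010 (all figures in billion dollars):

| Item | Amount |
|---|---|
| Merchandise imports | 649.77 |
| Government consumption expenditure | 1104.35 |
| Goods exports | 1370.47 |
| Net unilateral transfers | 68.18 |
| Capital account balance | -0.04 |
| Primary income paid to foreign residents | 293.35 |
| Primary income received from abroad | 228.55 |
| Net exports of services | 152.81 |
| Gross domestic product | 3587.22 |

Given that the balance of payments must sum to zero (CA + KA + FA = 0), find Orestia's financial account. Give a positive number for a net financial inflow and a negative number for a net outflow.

Goods balance = 1370.47 - 649.77 = 720.70
Services balance = 152.81
Trade balance (goods + services) = 720.70 + 152.81 = 873.51
Net primary income = 228.55 - 293.35 = -64.80
Net secondary income = 68.18
Current account = 873.51 + (-64.80) + 68.18 = 876.89
Financial account = -(876.89 + (-0.04)) = -876.85

-876.85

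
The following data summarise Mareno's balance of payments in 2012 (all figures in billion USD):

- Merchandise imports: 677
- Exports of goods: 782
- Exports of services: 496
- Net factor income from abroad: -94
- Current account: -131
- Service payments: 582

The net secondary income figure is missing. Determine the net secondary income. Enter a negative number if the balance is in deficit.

-56

Current account = goods balance + services balance + net primary income + net secondary income
Sum of the known components = -75
Net secondary income = CA - (known components) = -131 - (-75) = -56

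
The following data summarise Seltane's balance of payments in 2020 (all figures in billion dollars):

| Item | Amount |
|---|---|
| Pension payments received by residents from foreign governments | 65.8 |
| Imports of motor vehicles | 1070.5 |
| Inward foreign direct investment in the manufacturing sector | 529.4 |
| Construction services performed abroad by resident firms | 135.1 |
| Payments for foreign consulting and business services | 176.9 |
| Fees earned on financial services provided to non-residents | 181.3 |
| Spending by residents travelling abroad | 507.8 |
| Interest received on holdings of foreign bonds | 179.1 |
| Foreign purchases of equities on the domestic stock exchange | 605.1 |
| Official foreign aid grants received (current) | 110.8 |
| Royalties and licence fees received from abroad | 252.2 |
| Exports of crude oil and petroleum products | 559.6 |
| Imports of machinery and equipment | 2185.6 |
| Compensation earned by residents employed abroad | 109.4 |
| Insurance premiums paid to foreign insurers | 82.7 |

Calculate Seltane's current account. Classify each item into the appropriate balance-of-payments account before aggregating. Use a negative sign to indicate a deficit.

Goods: 559.6 - 2185.6 - 1070.5 = -2696.5
Services: 252.2 + 135.1 - 82.7 - 176.9 - 507.8 + 181.3 = -198.8
Primary income: 109.4 + 179.1 = 288.5
Secondary income: 110.8 + 65.8 = 176.6
Current account = (-2696.5) + (-198.8) + 288.5 + 176.6 = -2430.2
(Excluded from the current account — financial account: inward foreign direct investment in the manufacturing sector 529.4, foreign purchases of equities on the domestic stock exchange 605.1.)

-2430.2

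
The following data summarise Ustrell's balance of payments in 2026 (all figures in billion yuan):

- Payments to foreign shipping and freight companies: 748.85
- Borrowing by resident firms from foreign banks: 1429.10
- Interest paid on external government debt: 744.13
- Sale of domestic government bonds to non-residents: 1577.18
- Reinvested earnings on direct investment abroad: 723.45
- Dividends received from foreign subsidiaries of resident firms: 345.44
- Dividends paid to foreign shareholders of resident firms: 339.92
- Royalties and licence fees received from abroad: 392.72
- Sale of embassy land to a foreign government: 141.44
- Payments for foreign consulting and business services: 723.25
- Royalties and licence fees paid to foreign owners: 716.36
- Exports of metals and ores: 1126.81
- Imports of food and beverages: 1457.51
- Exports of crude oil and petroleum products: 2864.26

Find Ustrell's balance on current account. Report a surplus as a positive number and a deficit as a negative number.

722.66

Goods: 1126.81 - 1457.51 + 2864.26 = 2533.56
Services: -748.85 + 392.72 - 723.25 - 716.36 = -1795.74
Primary income: 723.45 - 339.92 - 744.13 + 345.44 = -15.16
Current account = 2533.56 + (-1795.74) + (-15.16) = 722.66
(Excluded from the current account — financial account: borrowing by resident firms from foreign banks 1429.10, sale of domestic government bonds to non-residents 1577.18; capital account: sale of embassy land to a foreign government 141.44.)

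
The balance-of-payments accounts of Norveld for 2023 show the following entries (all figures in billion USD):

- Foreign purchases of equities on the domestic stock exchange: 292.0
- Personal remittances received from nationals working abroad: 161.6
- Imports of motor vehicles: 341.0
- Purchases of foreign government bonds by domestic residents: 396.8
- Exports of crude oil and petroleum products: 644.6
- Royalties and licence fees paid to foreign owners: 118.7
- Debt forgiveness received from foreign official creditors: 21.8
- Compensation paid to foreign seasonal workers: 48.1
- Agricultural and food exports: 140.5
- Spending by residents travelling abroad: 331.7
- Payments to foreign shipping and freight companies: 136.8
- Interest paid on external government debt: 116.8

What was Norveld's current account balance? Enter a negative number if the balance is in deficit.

Goods: 644.6 - 341.0 + 140.5 = 444.1
Services: -118.7 - 136.8 - 331.7 = -587.2
Primary income: -48.1 - 116.8 = -164.9
Secondary income: 161.6
Current account = 444.1 + (-587.2) + (-164.9) + 161.6 = -146.4
(Excluded from the current account — financial account: foreign purchases of equities on the domestic stock exchange 292.0, purchases of foreign government bonds by domestic residents 396.8; capital account: debt forgiveness received from foreign official creditors 21.8.)

-146.4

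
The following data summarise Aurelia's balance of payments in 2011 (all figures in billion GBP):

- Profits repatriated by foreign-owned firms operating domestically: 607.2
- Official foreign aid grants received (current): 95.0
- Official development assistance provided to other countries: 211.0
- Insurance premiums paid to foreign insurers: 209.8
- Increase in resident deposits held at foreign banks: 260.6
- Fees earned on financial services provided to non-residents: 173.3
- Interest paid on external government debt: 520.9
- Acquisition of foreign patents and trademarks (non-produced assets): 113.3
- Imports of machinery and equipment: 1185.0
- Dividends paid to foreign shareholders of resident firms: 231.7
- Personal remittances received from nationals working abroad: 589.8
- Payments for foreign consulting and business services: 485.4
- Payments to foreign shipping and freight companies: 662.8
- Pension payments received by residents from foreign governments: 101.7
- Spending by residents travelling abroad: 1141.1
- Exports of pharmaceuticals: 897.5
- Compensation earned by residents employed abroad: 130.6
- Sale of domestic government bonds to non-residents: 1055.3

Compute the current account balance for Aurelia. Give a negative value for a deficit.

Goods: -1185.0 + 897.5 = -287.5
Services: -662.8 - 209.8 - 485.4 + 173.3 - 1141.1 = -2325.8
Primary income: -607.2 + 130.6 - 520.9 - 231.7 = -1229.2
Secondary income: 589.8 + 95.0 - 211.0 + 101.7 = 575.5
Current account = (-287.5) + (-2325.8) + (-1229.2) + 575.5 = -3267.0
(Excluded from the current account — financial account: increase in resident deposits held at foreign banks 260.6, sale of domestic government bonds to non-residents 1055.3; capital account: acquisition of foreign patents and trademarks (non-produced assets) 113.3.)

-3267.0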